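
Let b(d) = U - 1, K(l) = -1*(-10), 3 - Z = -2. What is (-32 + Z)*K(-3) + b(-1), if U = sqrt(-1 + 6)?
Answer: -271 + sqrt(5) ≈ -268.76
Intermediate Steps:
U = sqrt(5) ≈ 2.2361
Z = 5 (Z = 3 - 1*(-2) = 3 + 2 = 5)
K(l) = 10
b(d) = -1 + sqrt(5) (b(d) = sqrt(5) - 1 = -1 + sqrt(5))
(-32 + Z)*K(-3) + b(-1) = (-32 + 5)*10 + (-1 + sqrt(5)) = -27*10 + (-1 + sqrt(5)) = -270 + (-1 + sqrt(5)) = -271 + sqrt(5)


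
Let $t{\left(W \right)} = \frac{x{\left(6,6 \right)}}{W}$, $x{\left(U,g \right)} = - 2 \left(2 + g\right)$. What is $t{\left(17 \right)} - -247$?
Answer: $\frac{4183}{17} \approx 246.06$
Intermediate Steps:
$x{\left(U,g \right)} = -4 - 2 g$
$t{\left(W \right)} = - \frac{16}{W}$ ($t{\left(W \right)} = \frac{-4 - 12}{W} = - \frac{16}{W}$)
$t{\left(17 \right)} - -247 = - \frac{16}{17} - -247 = \left(-16\right) \frac{1}{17} + 247 = - \frac{16}{17} + 247 = \frac{4183}{17}$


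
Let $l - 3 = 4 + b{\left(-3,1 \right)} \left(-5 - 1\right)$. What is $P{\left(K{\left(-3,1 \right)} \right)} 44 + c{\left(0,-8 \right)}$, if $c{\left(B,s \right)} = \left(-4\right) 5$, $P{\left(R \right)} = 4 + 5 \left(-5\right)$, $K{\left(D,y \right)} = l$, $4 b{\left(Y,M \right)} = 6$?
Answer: $-944$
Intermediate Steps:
$b{\left(Y,M \right)} = \frac{3}{2}$ ($b{\left(Y,M \right)} = \frac{1}{4} \cdot 6 = \frac{3}{2}$)
$l = -2$ ($l = 3 + \left(4 + \frac{3 \left(-5 - 1\right)}{2}\right) = 3 + \left(4 + \frac{3}{2} \left(-6\right)\right) = 3 + \left(4 - 9\right) = 3 - 5 = -2$)
$K{\left(D,y \right)} = -2$
$P{\left(R \right)} = -21$ ($P{\left(R \right)} = 4 - 25 = -21$)
$c{\left(B,s \right)} = -20$
$P{\left(K{\left(-3,1 \right)} \right)} 44 + c{\left(0,-8 \right)} = \left(-21\right) 44 - 20 = -924 - 20 = -944$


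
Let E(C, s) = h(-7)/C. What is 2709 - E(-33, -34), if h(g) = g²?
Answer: 89446/33 ≈ 2710.5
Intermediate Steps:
E(C, s) = 49/C (E(C, s) = (-7)²/C = 49/C)
2709 - E(-33, -34) = 2709 - 49/(-33) = 2709 - 49*(-1)/33 = 2709 - 1*(-49/33) = 2709 + 49/33 = 89446/33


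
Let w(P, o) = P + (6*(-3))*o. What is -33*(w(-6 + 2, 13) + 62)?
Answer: 5808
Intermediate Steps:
w(P, o) = P - 18*o
-33*(w(-6 + 2, 13) + 62) = -33*(((-6 + 2) - 18*13) + 62) = -33*((-4 - 234) + 62) = -33*(-238 + 62) = -33*(-176) = 5808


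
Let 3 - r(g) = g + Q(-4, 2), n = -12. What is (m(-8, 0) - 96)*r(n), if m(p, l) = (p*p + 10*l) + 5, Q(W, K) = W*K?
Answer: -621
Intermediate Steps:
Q(W, K) = K*W
m(p, l) = 5 + p² + 10*l (m(p, l) = (p² + 10*l) + 5 = 5 + p² + 10*l)
r(g) = 11 - g (r(g) = 3 - (g + 2*(-4)) = 3 - (g - 8) = 3 - (-8 + g) = 3 + (8 - g) = 11 - g)
(m(-8, 0) - 96)*r(n) = ((5 + (-8)² + 10*0) - 96)*(11 - 1*(-12)) = ((5 + 64 + 0) - 96)*(11 + 12) = (69 - 96)*23 = -27*23 = -621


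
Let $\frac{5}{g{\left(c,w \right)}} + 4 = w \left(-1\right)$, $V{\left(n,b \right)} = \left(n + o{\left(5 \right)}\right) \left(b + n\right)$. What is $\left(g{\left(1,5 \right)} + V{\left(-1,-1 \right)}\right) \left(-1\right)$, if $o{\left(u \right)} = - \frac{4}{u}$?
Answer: $- \frac{137}{45} \approx -3.0444$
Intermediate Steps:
$V{\left(n,b \right)} = \left(- \frac{4}{5} + n\right) \left(b + n\right)$ ($V{\left(n,b \right)} = \left(n - \frac{4}{5}\right) \left(b + n\right) = \left(- \frac{4}{5} + n\right) \left(b + n\right)$)
$g{\left(c,w \right)} = \frac{5}{-4 - w}$ ($g{\left(c,w \right)} = \frac{5}{-4 + w \left(-1\right)} = \frac{5}{-4 - w}$)
$\left(g{\left(1,5 \right)} + V{\left(-1,-1 \right)}\right) \left(-1\right) = \left(- \frac{5}{4 + 5} - \left(- \frac{13}{5} - 1\right)\right) \left(-1\right) = \left(- \frac{5}{9} + \left(1 + \frac{4}{5} + \frac{4}{5} + 1\right)\right) \left(-1\right) = \left(\left(-5\right) \frac{1}{9} + \frac{18}{5}\right) \left(-1\right) = \left(- \frac{5}{9} + \frac{18}{5}\right) \left(-1\right) = \frac{137}{45} \left(-1\right) = - \frac{137}{45}$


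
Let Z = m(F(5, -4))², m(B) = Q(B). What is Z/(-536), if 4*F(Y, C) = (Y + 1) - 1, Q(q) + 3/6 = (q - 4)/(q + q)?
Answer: -8/1675 ≈ -0.0047761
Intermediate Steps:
Q(q) = -½ + (-4 + q)/(2*q) (Q(q) = -½ + (q - 4)/(q + q) = -½ + (-4 + q)/((2*q)) = -½ + (-4 + q)*(1/(2*q)) = -½ + (-4 + q)/(2*q))
F(Y, C) = Y/4 (F(Y, C) = ((Y + 1) - 1)/4 = ((1 + Y) - 1)/4 = Y/4)
m(B) = -2/B
Z = 64/25 (Z = (-2/((¼)*5))² = (-2/5/4)² = (-2*⅘)² = (-8/5)² = 64/25 ≈ 2.5600)
Z/(-536) = (64/25)/(-536) = -1/536*64/25 = -8/1675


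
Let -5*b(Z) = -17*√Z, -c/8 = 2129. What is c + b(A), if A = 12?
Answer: -17032 + 34*√3/5 ≈ -17020.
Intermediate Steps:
c = -17032 (c = -8*2129 = -17032)
b(Z) = 17*√Z/5 (b(Z) = -(-17)*√Z/5 = 17*√Z/5)
c + b(A) = -17032 + 17*√12/5 = -17032 + 17*(2*√3)/5 = -17032 + 34*√3/5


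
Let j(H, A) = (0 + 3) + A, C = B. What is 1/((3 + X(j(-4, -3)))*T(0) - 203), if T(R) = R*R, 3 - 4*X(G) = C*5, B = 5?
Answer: -1/203 ≈ -0.0049261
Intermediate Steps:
C = 5
j(H, A) = 3 + A
X(G) = -11/2 (X(G) = 3/4 - 5*5/4 = 3/4 - 1/4*25 = 3/4 - 25/4 = -11/2)
T(R) = R**2
1/((3 + X(j(-4, -3)))*T(0) - 203) = 1/((3 - 11/2)*0**2 - 203) = 1/(-5/2*0 - 203) = 1/(0 - 203) = 1/(-203) = -1/203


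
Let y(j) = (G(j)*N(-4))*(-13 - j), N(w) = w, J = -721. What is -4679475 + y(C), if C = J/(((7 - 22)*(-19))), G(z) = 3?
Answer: -444538189/95 ≈ -4.6794e+6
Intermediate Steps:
C = -721/285 (C = -721*(-1/(19*(7 - 22))) = -721/((-15*(-19))) = -721/285 ≈ -2.5298)
y(j) = 156 + 12*j (y(j) = (3*(-4))*(-13 - j) = -12*(-13 - j) = 156 + 12*j)
-4679475 + y(C) = -4679475 + (156 + 12*(-721/285)) = -4679475 + (156 - 2884/95) = -4679475 + 11936/95 = -444538189/95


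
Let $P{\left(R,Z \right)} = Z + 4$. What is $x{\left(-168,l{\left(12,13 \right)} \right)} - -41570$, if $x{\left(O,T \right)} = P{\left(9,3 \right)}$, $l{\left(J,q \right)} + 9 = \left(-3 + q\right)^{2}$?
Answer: $41577$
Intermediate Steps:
$P{\left(R,Z \right)} = 4 + Z$
$l{\left(J,q \right)} = -9 + \left(-3 + q\right)^{2}$
$x{\left(O,T \right)} = 7$ ($x{\left(O,T \right)} = 4 + 3 = 7$)
$x{\left(-168,l{\left(12,13 \right)} \right)} - -41570 = 7 - -41570 = 7 + 41570 = 41577$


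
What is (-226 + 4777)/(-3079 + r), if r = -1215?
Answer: -4551/4294 ≈ -1.0599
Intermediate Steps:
(-226 + 4777)/(-3079 + r) = (-226 + 4777)/(-3079 - 1215) = 4551/(-4294) = 4551*(-1/4294) = -4551/4294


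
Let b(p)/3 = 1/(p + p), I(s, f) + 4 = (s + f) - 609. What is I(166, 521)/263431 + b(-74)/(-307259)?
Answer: 3365890861/11979348753092 ≈ 0.00028097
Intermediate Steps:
I(s, f) = -613 + f + s (I(s, f) = -4 + ((s + f) - 609) = -4 + ((f + s) - 609) = -4 + (-609 + f + s) = -613 + f + s)
b(p) = 3/(2*p) (b(p) = 3/(p + p) = 3/((2*p)) = 3*(1/(2*p)) = 3/(2*p))
I(166, 521)/263431 + b(-74)/(-307259) = (-613 + 521 + 166)/263431 + ((3/2)/(-74))/(-307259) = 74*(1/263431) + ((3/2)*(-1/74))*(-1/307259) = 74/263431 - 3/148*(-1/307259) = 74/263431 + 3/45474332 = 3365890861/11979348753092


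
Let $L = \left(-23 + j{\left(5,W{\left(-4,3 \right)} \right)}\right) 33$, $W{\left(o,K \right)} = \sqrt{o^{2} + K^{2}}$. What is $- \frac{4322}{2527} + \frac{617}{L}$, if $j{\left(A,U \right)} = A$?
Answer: $- \frac{4126427}{1501038} \approx -2.7491$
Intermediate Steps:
$W{\left(o,K \right)} = \sqrt{K^{2} + o^{2}}$
$L = -594$ ($L = \left(-23 + 5\right) 33 = \left(-18\right) 33 = -594$)
$- \frac{4322}{2527} + \frac{617}{L} = - \frac{4322}{2527} + \frac{617}{-594} = \left(-4322\right) \frac{1}{2527} + 617 \left(- \frac{1}{594}\right) = - \frac{4322}{2527} - \frac{617}{594} = - \frac{4126427}{1501038}$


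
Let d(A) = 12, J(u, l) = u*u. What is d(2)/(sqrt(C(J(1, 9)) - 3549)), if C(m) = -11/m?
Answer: -3*I*sqrt(890)/445 ≈ -0.20112*I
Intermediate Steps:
J(u, l) = u**2
d(2)/(sqrt(C(J(1, 9)) - 3549)) = 12/(sqrt(-11/(1**2) - 3549)) = 12/(sqrt(-11/1 - 3549)) = 12/(sqrt(-11*1 - 3549)) = 12/(sqrt(-11 - 3549)) = 12/(sqrt(-3560)) = 12/((2*I*sqrt(890))) = 12*(-I*sqrt(890)/1780) = -3*I*sqrt(890)/445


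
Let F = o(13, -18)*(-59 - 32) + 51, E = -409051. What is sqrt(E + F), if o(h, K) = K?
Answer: I*sqrt(407362) ≈ 638.25*I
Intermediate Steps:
F = 1689 (F = -18*(-59 - 32) + 51 = -18*(-91) + 51 = 1638 + 51 = 1689)
sqrt(E + F) = sqrt(-409051 + 1689) = sqrt(-407362) = I*sqrt(407362)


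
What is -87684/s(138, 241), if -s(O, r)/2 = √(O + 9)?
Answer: 14614*√3/7 ≈ 3616.0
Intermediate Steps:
s(O, r) = -2*√(9 + O) (s(O, r) = -2*√(O + 9) = -2*√(9 + O))
-87684/s(138, 241) = -87684*(-1/(2*√(9 + 138))) = -87684*(-√3/42) = -(-14614)*√3/7 = 14614*√3/7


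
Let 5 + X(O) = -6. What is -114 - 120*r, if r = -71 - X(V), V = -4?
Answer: 7086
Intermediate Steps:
X(O) = -11 (X(O) = -5 - 6 = -11)
r = -60 (r = -71 - 1*(-11) = -71 + 11 = -60)
-114 - 120*r = -114 - 120*(-60) = -114 + 7200 = 7086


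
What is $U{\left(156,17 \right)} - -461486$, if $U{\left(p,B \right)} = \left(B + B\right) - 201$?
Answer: $461319$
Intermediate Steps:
$U{\left(p,B \right)} = -201 + 2 B$ ($U{\left(p,B \right)} = 2 B - 201 = -201 + 2 B$)
$U{\left(156,17 \right)} - -461486 = \left(-201 + 2 \cdot 17\right) - -461486 = \left(-201 + 34\right) + 461486 = -167 + 461486 = 461319$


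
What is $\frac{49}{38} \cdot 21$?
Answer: $\frac{1029}{38} \approx 27.079$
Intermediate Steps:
$\frac{49}{38} \cdot 21 = \frac{1029}{38}$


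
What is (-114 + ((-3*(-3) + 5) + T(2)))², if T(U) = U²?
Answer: 9216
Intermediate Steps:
(-114 + ((-3*(-3) + 5) + T(2)))² = (-114 + ((-3*(-3) + 5) + 2²))² = (-114 + ((9 + 5) + 4))² = (-114 + (14 + 4))² = (-114 + 18)² = (-96)² = 9216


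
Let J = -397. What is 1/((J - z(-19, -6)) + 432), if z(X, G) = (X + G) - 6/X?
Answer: 19/1134 ≈ 0.016755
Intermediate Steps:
z(X, G) = G + X - 6/X (z(X, G) = (G + X) - 6/X = G + X - 6/X)
1/((J - z(-19, -6)) + 432) = 1/((-397 - (-6 - 19 - 6/(-19))) + 432) = 1/((-397 - (-6 - 19 - 6*(-1/19))) + 432) = 1/((-397 - (-6 - 19 + 6/19)) + 432) = 1/((-397 - 1*(-469/19)) + 432) = 1/((-397 + 469/19) + 432) = 1/(-7074/19 + 432) = 1/(1134/19) = 19/1134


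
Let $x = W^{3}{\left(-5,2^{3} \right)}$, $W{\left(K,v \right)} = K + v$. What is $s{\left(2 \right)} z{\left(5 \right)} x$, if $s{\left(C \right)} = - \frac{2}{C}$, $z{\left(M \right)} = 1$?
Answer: $-27$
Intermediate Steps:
$x = 27$ ($x = \left(-5 + 2^{3}\right)^{3} = \left(-5 + 8\right)^{3} = 3^{3} = 27$)
$s{\left(2 \right)} z{\left(5 \right)} x = - \frac{2}{2} \cdot 1 \cdot 27 = \left(-2\right) \frac{1}{2} \cdot 1 \cdot 27 = \left(-1\right) 1 \cdot 27 = \left(-1\right) 27 = -27$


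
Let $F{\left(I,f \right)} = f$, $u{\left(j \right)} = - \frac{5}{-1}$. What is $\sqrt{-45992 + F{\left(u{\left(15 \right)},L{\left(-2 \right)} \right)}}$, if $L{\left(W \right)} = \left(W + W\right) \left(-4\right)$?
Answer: $2 i \sqrt{11494} \approx 214.42 i$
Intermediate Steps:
$u{\left(j \right)} = 5$ ($u{\left(j \right)} = \left(-5\right) \left(-1\right) = 5$)
$L{\left(W \right)} = - 8 W$ ($L{\left(W \right)} = 2 W \left(-4\right) = - 8 W$)
$\sqrt{-45992 + F{\left(u{\left(15 \right)},L{\left(-2 \right)} \right)}} = \sqrt{-45992 - -16} = \sqrt{-45992 + 16} = \sqrt{-45976} = 2 i \sqrt{11494}$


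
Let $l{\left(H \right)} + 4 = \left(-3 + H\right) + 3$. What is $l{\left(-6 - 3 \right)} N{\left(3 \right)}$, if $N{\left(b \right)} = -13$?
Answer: $169$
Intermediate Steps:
$l{\left(H \right)} = -4 + H$ ($l{\left(H \right)} = -4 + \left(\left(-3 + H\right) + 3\right) = -4 + H$)
$l{\left(-6 - 3 \right)} N{\left(3 \right)} = \left(-4 - 9\right) \left(-13\right) = \left(-13\right) \left(-13\right) = 169$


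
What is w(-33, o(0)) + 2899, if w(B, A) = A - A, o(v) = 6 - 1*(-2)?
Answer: 2899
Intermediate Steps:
o(v) = 8 (o(v) = 6 + 2 = 8)
w(B, A) = 0
w(-33, o(0)) + 2899 = 0 + 2899 = 2899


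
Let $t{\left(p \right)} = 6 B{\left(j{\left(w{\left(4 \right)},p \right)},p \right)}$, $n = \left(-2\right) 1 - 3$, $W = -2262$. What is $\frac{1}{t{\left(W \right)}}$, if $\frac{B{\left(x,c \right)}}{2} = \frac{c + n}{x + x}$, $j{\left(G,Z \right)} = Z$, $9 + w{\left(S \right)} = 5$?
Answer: $\frac{377}{2267} \approx 0.1663$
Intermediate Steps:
$n = -5$ ($n = -2 - 3 = -5$)
$w{\left(S \right)} = -4$ ($w{\left(S \right)} = -9 + 5 = -4$)
$B{\left(x,c \right)} = \frac{-5 + c}{x}$ ($B{\left(x,c \right)} = 2 \frac{c - 5}{x + x} = 2 \frac{-5 + c}{2 x} = \frac{-5 + c}{x}$)
$t{\left(p \right)} = \frac{6 \left(-5 + p\right)}{p}$ ($t{\left(p \right)} = 6 \frac{-5 + p}{p} = \frac{6 \left(-5 + p\right)}{p}$)
$\frac{1}{t{\left(W \right)}} = \frac{1}{6 - \frac{30}{-2262}} = \frac{1}{6 - - \frac{5}{377}} = \frac{1}{6 + \frac{5}{377}} = \frac{1}{\frac{2267}{377}} = \frac{377}{2267}$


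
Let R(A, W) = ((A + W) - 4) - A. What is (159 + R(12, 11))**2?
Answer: 27556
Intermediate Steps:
R(A, W) = -4 + W (R(A, W) = (-4 + A + W) - A = -4 + W)
(159 + R(12, 11))**2 = (159 + (-4 + 11))**2 = (159 + 7)**2 = 166**2 = 27556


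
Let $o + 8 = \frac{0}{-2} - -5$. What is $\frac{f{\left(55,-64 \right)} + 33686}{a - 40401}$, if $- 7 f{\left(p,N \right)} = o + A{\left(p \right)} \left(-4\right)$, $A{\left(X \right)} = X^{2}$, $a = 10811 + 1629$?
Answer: $- \frac{35415}{27961} \approx -1.2666$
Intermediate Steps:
$a = 12440$
$o = -3$ ($o = -8 + \left(\frac{0}{-2} - -5\right) = -8 + \left(0 \left(- \frac{1}{2}\right) + 5\right) = -8 + \left(0 + 5\right) = -8 + 5 = -3$)
$f{\left(p,N \right)} = \frac{3}{7} + \frac{4 p^{2}}{7}$ ($f{\left(p,N \right)} = - \frac{-3 + p^{2} \left(-4\right)}{7} = - \frac{-3 - 4 p^{2}}{7} = \frac{3}{7} + \frac{4 p^{2}}{7}$)
$\frac{f{\left(55,-64 \right)} + 33686}{a - 40401} = \frac{\left(\frac{3}{7} + \frac{4 \cdot 55^{2}}{7}\right) + 33686}{12440 - 40401} = \frac{\left(\frac{3}{7} + \frac{4}{7} \cdot 3025\right) + 33686}{-27961} = \left(\left(\frac{3}{7} + \frac{12100}{7}\right) + 33686\right) \left(- \frac{1}{27961}\right) = \left(1729 + 33686\right) \left(- \frac{1}{27961}\right) = 35415 \left(- \frac{1}{27961}\right) = - \frac{35415}{27961}$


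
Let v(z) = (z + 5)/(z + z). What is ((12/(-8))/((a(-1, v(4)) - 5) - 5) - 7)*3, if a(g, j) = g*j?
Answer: -1833/89 ≈ -20.596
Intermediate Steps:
v(z) = (5 + z)/(2*z) (v(z) = (5 + z)/((2*z)) = (5 + z)*(1/(2*z)) = (5 + z)/(2*z))
((12/(-8))/((a(-1, v(4)) - 5) - 5) - 7)*3 = ((12/(-8))/((-(5 + 4)/(2*4) - 5) - 5) - 7)*3 = ((12*(-1/8))/((-9/(2*4) - 5) - 5) - 7)*3 = (-3/(2*((-1*9/8 - 5) - 5)) - 7)*3 = (-3/(2*((-9/8 - 5) - 5)) - 7)*3 = (-3/(2*(-49/8 - 5)) - 7)*3 = (-3/(2*(-89/8)) - 7)*3 = (-3/2*(-8/89) - 7)*3 = (12/89 - 7)*3 = -611/89*3 = -1833/89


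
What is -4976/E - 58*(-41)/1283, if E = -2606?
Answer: 6290638/1671749 ≈ 3.7629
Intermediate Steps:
-4976/E - 58*(-41)/1283 = -4976/(-2606) - 58*(-41)/1283 = -4976*(-1/2606) + 2378*(1/1283) = 2488/1303 + 2378/1283 = 6290638/1671749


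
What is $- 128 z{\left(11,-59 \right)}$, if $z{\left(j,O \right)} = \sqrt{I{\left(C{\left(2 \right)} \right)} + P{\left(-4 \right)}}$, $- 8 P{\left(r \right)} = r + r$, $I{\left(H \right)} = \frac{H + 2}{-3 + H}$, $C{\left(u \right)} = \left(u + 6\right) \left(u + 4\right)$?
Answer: $- \frac{128 \sqrt{19}}{3} \approx -185.98$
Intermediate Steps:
$C{\left(u \right)} = \left(4 + u\right) \left(6 + u\right)$ ($C{\left(u \right)} = \left(6 + u\right) \left(4 + u\right) = \left(4 + u\right) \left(6 + u\right)$)
$I{\left(H \right)} = \frac{2 + H}{-3 + H}$
$P{\left(r \right)} = - \frac{r}{4}$ ($P{\left(r \right)} = - \frac{r + r}{8} = - \frac{2 r}{8} = - \frac{r}{4}$)
$z{\left(j,O \right)} = \frac{\sqrt{19}}{3}$ ($z{\left(j,O \right)} = \sqrt{\frac{2 + \left(24 + 2^{2} + 10 \cdot 2\right)}{-3 + \left(24 + 2^{2} + 10 \cdot 2\right)} - -1} = \sqrt{\frac{2 + \left(24 + 4 + 20\right)}{-3 + \left(24 + 4 + 20\right)} + 1} = \sqrt{\frac{2 + 48}{-3 + 48} + 1} = \sqrt{\frac{1}{45} \cdot 50 + 1} = \sqrt{\frac{10}{9} + 1} = \sqrt{\frac{19}{9}} = \frac{\sqrt{19}}{3}$)
$- 128 z{\left(11,-59 \right)} = - 128 \frac{\sqrt{19}}{3} = - \frac{128 \sqrt{19}}{3}$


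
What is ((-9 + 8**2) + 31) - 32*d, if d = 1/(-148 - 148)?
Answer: 3186/37 ≈ 86.108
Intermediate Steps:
d = -1/296 (d = 1/(-296) = -1/296 ≈ -0.0033784)
((-9 + 8**2) + 31) - 32*d = ((-9 + 8**2) + 31) - 32*(-1/296) = ((-9 + 64) + 31) + 4/37 = (55 + 31) + 4/37 = 86 + 4/37 = 3186/37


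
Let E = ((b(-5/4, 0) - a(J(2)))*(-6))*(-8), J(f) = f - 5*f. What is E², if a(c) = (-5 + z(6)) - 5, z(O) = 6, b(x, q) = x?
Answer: 17424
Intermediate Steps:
J(f) = -4*f
a(c) = -4 (a(c) = (-5 + 6) - 5 = 1 - 5 = -4)
E = 132 (E = ((-5/4 - 1*(-4))*(-6))*(-8) = ((-5*¼ + 4)*(-6))*(-8) = ((-5/4 + 4)*(-6))*(-8) = ((11/4)*(-6))*(-8) = -33/2*(-8) = 132)
E² = 132² = 17424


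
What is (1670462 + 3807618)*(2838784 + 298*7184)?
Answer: 27278734817280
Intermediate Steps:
(1670462 + 3807618)*(2838784 + 298*7184) = 5478080*(2838784 + 2140832) = 5478080*4979616 = 27278734817280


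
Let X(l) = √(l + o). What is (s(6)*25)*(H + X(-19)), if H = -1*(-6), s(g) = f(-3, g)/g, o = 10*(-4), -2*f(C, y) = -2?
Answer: 25 + 25*I*√59/6 ≈ 25.0 + 32.005*I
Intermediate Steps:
f(C, y) = 1 (f(C, y) = -½*(-2) = 1)
o = -40
X(l) = √(-40 + l) (X(l) = √(l - 40) = √(-40 + l))
s(g) = 1/g
H = 6
(s(6)*25)*(H + X(-19)) = (25/6)*(6 + √(-40 - 19)) = ((⅙)*25)*(6 + √(-59)) = 25*(6 + I*√59)/6 = 25 + 25*I*√59/6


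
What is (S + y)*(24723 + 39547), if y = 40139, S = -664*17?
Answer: 1854253770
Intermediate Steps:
S = -11288
(S + y)*(24723 + 39547) = (-11288 + 40139)*(24723 + 39547) = 28851*64270 = 1854253770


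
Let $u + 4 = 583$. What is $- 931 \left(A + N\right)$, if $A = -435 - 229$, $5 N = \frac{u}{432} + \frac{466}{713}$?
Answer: $\frac{317160350437}{513360} \approx 6.1781 \cdot 10^{5}$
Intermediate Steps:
$u = 579$ ($u = -4 + 583 = 579$)
$N = \frac{204713}{513360}$ ($N = \frac{\frac{579}{432} + \frac{466}{713}}{5} = \frac{579 \cdot \frac{1}{432} + 466 \cdot \frac{1}{713}}{5} = \frac{\frac{193}{144} + \frac{466}{713}}{5} = \frac{1}{5} \cdot \frac{204713}{102672} = \frac{204713}{513360} \approx 0.39877$)
$A = -664$
$- 931 \left(A + N\right) = - 931 \left(-664 + \frac{204713}{513360}\right) = \left(-931\right) \left(- \frac{340666327}{513360}\right) = \frac{317160350437}{513360}$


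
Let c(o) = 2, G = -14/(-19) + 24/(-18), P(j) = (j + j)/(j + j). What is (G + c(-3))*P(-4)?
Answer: 80/57 ≈ 1.4035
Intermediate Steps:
P(j) = 1 (P(j) = (2*j)/((2*j)) = (2*j)*(1/(2*j)) = 1)
G = -34/57 (G = -14*(-1/19) + 24*(-1/18) = 14/19 - 4/3 = -34/57 ≈ -0.59649)
(G + c(-3))*P(-4) = (-34/57 + 2)*1 = (80/57)*1 = 80/57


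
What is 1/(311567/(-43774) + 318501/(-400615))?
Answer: -17536521010/138760476479 ≈ -0.12638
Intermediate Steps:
1/(311567/(-43774) + 318501/(-400615)) = 1/(311567*(-1/43774) + 318501*(-1/400615)) = 1/(-311567/43774 - 318501/400615) = 1/(-138760476479/17536521010) = -17536521010/138760476479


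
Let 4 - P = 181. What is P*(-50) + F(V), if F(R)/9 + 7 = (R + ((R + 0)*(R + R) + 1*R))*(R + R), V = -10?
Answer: -23613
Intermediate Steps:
P = -177 (P = 4 - 1*181 = 4 - 181 = -177)
F(R) = -63 + 18*R*(2*R + 2*R**2) (F(R) = -63 + 9*((R + ((R + 0)*(R + R) + 1*R))*(R + R)) = -63 + 9*((R + (R*(2*R) + R))*(2*R)) = -63 + 9*((R + (2*R**2 + R))*(2*R)) = -63 + 9*((R + (R + 2*R**2))*(2*R)) = -63 + 9*((2*R + 2*R**2)*(2*R)) = -63 + 9*(2*R*(2*R + 2*R**2)) = -63 + 18*R*(2*R + 2*R**2))
P*(-50) + F(V) = -177*(-50) + (-63 + 36*(-10)**2 + 36*(-10)**3) = 8850 + (-63 + 36*100 + 36*(-1000)) = 8850 + (-63 + 3600 - 36000) = 8850 - 32463 = -23613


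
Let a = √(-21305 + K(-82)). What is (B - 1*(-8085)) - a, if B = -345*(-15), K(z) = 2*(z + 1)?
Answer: 13260 - I*√21467 ≈ 13260.0 - 146.52*I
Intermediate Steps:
K(z) = 2 + 2*z (K(z) = 2*(1 + z) = 2 + 2*z)
B = 5175
a = I*√21467 (a = √(-21305 + (2 + 2*(-82))) = √(-21305 + (2 - 164)) = √(-21305 - 162) = √(-21467) = I*√21467 ≈ 146.52*I)
(B - 1*(-8085)) - a = (5175 - 1*(-8085)) - I*√21467 = (5175 + 8085) - I*√21467 = 13260 - I*√21467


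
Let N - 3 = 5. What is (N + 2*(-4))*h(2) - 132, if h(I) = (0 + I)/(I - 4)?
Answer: -132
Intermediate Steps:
N = 8 (N = 3 + 5 = 8)
h(I) = I/(-4 + I)
(N + 2*(-4))*h(2) - 132 = (8 + 2*(-4))*(2/(-4 + 2)) - 132 = (8 - 8)*(2/(-2)) - 132 = 0*(2*(-1/2)) - 132 = 0*(-1) - 132 = 0 - 132 = -132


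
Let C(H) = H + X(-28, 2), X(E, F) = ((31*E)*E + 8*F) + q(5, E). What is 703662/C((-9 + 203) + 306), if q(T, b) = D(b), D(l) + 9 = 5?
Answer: 117277/4136 ≈ 28.355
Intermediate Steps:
D(l) = -4 (D(l) = -9 + 5 = -4)
q(T, b) = -4
X(E, F) = -4 + 8*F + 31*E² (X(E, F) = ((31*E)*E + 8*F) - 4 = (31*E² + 8*F) - 4 = (8*F + 31*E²) - 4 = -4 + 8*F + 31*E²)
C(H) = 24316 + H (C(H) = H + (-4 + 8*2 + 31*(-28)²) = H + (-4 + 16 + 31*784) = H + (-4 + 16 + 24304) = H + 24316 = 24316 + H)
703662/C((-9 + 203) + 306) = 703662/(24316 + ((-9 + 203) + 306)) = 703662/(24316 + (194 + 306)) = 703662/(24316 + 500) = 703662/24816 = 703662*(1/24816) = 117277/4136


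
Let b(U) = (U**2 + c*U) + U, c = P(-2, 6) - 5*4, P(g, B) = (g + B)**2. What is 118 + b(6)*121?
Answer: 2296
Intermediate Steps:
P(g, B) = (B + g)**2
c = -4 (c = (6 - 2)**2 - 5*4 = 4**2 - 20 = 16 - 20 = -4)
b(U) = U**2 - 3*U (b(U) = (U**2 - 4*U) + U = U**2 - 3*U)
118 + b(6)*121 = 118 + (6*(-3 + 6))*121 = 118 + (6*3)*121 = 118 + 18*121 = 118 + 2178 = 2296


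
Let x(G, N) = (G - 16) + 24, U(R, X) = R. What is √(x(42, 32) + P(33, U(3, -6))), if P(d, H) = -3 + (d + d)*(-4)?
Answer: I*√217 ≈ 14.731*I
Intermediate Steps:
P(d, H) = -3 - 8*d (P(d, H) = -3 + (2*d)*(-4) = -3 - 8*d)
x(G, N) = 8 + G (x(G, N) = (-16 + G) + 24 = 8 + G)
√(x(42, 32) + P(33, U(3, -6))) = √((8 + 42) + (-3 - 8*33)) = √(50 + (-3 - 264)) = √(50 - 267) = √(-217) = I*√217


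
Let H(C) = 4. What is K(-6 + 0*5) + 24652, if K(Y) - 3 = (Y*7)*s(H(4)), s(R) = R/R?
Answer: 24613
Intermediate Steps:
s(R) = 1
K(Y) = 3 + 7*Y (K(Y) = 3 + (Y*7)*1 = 3 + (7*Y)*1 = 3 + 7*Y)
K(-6 + 0*5) + 24652 = (3 + 7*(-6 + 0*5)) + 24652 = (3 + 7*(-6 + 0)) + 24652 = (3 + 7*(-6)) + 24652 = (3 - 42) + 24652 = -39 + 24652 = 24613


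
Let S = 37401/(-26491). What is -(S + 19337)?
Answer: -512219066/26491 ≈ -19336.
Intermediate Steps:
S = -37401/26491 (S = 37401*(-1/26491) = -37401/26491 ≈ -1.4118)
-(S + 19337) = -(-37401/26491 + 19337) = -1*512219066/26491 = -512219066/26491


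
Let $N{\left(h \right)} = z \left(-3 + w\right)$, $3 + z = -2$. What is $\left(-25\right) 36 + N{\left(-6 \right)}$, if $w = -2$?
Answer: $-875$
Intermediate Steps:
$z = -5$ ($z = -3 - 2 = -5$)
$N{\left(h \right)} = 25$ ($N{\left(h \right)} = - 5 \left(-3 - 2\right) = \left(-5\right) \left(-5\right) = 25$)
$\left(-25\right) 36 + N{\left(-6 \right)} = \left(-25\right) 36 + 25 = -900 + 25 = -875$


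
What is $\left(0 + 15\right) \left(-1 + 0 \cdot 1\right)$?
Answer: $-15$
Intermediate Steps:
$\left(0 + 15\right) \left(-1 + 0 \cdot 1\right) = 15 \left(-1 + 0\right) = 15 \left(-1\right) = -15$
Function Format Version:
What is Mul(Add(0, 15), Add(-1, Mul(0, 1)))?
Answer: -15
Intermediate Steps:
Mul(Add(0, 15), Add(-1, Mul(0, 1))) = Mul(15, Add(-1, 0)) = Mul(15, -1) = -15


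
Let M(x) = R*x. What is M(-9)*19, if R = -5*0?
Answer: 0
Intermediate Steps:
R = 0
M(x) = 0 (M(x) = 0*x = 0)
M(-9)*19 = 0*19 = 0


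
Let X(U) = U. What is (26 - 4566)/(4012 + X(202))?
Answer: -2270/2107 ≈ -1.0774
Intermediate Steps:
(26 - 4566)/(4012 + X(202)) = (26 - 4566)/(4012 + 202) = -4540/4214 = -4540*1/4214 = -2270/2107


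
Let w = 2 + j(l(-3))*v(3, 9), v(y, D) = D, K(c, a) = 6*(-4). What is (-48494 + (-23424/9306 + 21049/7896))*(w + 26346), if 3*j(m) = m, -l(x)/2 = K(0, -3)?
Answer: -1328378878487/1034 ≈ -1.2847e+9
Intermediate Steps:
K(c, a) = -24
l(x) = 48 (l(x) = -2*(-24) = 48)
j(m) = m/3
w = 146 (w = 2 + ((1/3)*48)*9 = 2 + 16*9 = 2 + 144 = 146)
(-48494 + (-23424/9306 + 21049/7896))*(w + 26346) = (-48494 + (-23424/9306 + 21049/7896))*(146 + 26346) = (-48494 + (-23424*1/9306 + 21049*(1/7896)))*26492 = (-48494 + (-3904/1551 + 3007/1128))*26492 = (-48494 + 615/4136)*26492 = -200570569/4136*26492 = -1328378878487/1034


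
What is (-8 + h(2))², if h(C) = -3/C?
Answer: 361/4 ≈ 90.250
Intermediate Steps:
(-8 + h(2))² = (-8 - 3/2)² = (-19/2)² = 361/4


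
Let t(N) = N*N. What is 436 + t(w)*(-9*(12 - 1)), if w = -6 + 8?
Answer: 40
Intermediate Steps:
w = 2
t(N) = N**2
436 + t(w)*(-9*(12 - 1)) = 436 + 2**2*(-9*(12 - 1)) = 436 + 4*(-9*11) = 436 + 4*(-99) = 436 - 396 = 40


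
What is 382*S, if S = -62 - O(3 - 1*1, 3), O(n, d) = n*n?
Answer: -25212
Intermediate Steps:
O(n, d) = n²
S = -66 (S = -62 - (3 - 1*1)² = -62 - (3 - 1)² = -62 - 1*2² = -62 - 1*4 = -62 - 4 = -66)
382*S = 382*(-66) = -25212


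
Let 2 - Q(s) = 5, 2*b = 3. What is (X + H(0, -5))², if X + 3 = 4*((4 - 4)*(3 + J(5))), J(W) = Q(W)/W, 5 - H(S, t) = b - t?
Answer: 81/4 ≈ 20.250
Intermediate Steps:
b = 3/2 (b = (½)*3 = 3/2 ≈ 1.5000)
Q(s) = -3 (Q(s) = 2 - 1*5 = 2 - 5 = -3)
H(S, t) = 7/2 + t (H(S, t) = 5 - (3/2 - t) = 5 + (-3/2 + t) = 7/2 + t)
J(W) = -3/W
X = -3 (X = -3 + 4*((4 - 4)*(3 - 3/5)) = -3 + 4*(0*(3 - 3*⅕)) = -3 + 4*(0*(3 - ⅗)) = -3 + 4*(0*(12/5)) = -3 + 4*0 = -3 + 0 = -3)
(X + H(0, -5))² = (-3 + (7/2 - 5))² = (-3 - 3/2)² = (-9/2)² = 81/4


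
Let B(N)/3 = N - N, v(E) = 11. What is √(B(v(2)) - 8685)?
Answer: 3*I*√965 ≈ 93.193*I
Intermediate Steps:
B(N) = 0 (B(N) = 3*(N - N) = 3*0 = 0)
√(B(v(2)) - 8685) = √(0 - 8685) = √(-8685) = 3*I*√965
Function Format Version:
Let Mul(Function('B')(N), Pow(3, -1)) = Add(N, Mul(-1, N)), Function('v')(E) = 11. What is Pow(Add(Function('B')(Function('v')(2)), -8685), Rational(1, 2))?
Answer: Mul(3, I, Pow(965, Rational(1, 2))) ≈ Mul(93.193, I)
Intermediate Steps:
Function('B')(N) = 0 (Function('B')(N) = Mul(3, Add(N, Mul(-1, N))) = Mul(3, 0) = 0)
Pow(Add(Function('B')(Function('v')(2)), -8685), Rational(1, 2)) = Pow(Add(0, -8685), Rational(1, 2)) = Pow(-8685, Rational(1, 2)) = Mul(3, I, Pow(965, Rational(1, 2)))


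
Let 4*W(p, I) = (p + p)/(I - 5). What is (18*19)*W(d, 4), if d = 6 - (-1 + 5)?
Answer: -342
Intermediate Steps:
d = 2 (d = 6 - 1*4 = 6 - 4 = 2)
W(p, I) = p/(2*(-5 + I)) (W(p, I) = ((p + p)/(I - 5))/4 = ((2*p)/(-5 + I))/4 = (2*p/(-5 + I))/4 = p/(2*(-5 + I)))
(18*19)*W(d, 4) = (18*19)*((1/2)*2/(-5 + 4)) = 342*((1/2)*2/(-1)) = 342*((1/2)*2*(-1)) = 342*(-1) = -342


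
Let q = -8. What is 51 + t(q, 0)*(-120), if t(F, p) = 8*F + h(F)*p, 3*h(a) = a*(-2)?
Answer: 7731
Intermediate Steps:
h(a) = -2*a/3 (h(a) = (a*(-2))/3 = (-2*a)/3 = -2*a/3)
t(F, p) = 8*F - 2*F*p/3 (t(F, p) = 8*F + (-2*F/3)*p = 8*F - 2*F*p/3)
51 + t(q, 0)*(-120) = 51 + ((2/3)*(-8)*(12 - 1*0))*(-120) = 51 + ((2/3)*(-8)*(12 + 0))*(-120) = 51 + ((2/3)*(-8)*12)*(-120) = 51 - 64*(-120) = 51 + 7680 = 7731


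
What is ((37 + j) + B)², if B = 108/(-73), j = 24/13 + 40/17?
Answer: 410620795209/260273689 ≈ 1577.7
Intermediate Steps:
j = 928/221 (j = 24*(1/13) + 40*(1/17) = 24/13 + 40/17 = 928/221 ≈ 4.1991)
B = -108/73 (B = 108*(-1/73) = -108/73 ≈ -1.4795)
((37 + j) + B)² = ((37 + 928/221) - 108/73)² = (9105/221 - 108/73)² = (640797/16133)² = 410620795209/260273689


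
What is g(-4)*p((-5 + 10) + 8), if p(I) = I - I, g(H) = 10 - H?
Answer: 0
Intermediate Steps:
p(I) = 0
g(-4)*p((-5 + 10) + 8) = (10 - 1*(-4))*0 = (10 + 4)*0 = 14*0 = 0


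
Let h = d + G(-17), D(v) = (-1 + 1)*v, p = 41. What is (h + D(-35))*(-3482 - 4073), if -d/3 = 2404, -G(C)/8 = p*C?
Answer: 12359980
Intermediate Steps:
G(C) = -328*C
d = -7212 (d = -3*2404 = -7212)
D(v) = 0 (D(v) = 0*v = 0)
h = -1636 (h = -7212 - 328*(-17) = -7212 + 5576 = -1636)
(h + D(-35))*(-3482 - 4073) = (-1636 + 0)*(-3482 - 4073) = -1636*(-7555) = 12359980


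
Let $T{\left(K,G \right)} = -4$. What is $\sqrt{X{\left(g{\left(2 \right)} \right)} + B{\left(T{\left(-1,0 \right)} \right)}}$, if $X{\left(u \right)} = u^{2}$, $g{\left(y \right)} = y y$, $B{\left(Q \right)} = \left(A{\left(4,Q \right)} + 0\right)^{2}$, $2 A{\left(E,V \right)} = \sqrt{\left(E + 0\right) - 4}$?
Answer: $4$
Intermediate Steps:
$A{\left(E,V \right)} = \frac{\sqrt{-4 + E}}{2}$ ($A{\left(E,V \right)} = \frac{\sqrt{\left(E + 0\right) - 4}}{2} = \frac{\sqrt{E - 4}}{2} = \frac{\sqrt{-4 + E}}{2}$)
$B{\left(Q \right)} = 0$ ($B{\left(Q \right)} = \left(\frac{\sqrt{-4 + 4}}{2} + 0\right)^{2} = \left(\frac{\sqrt{0}}{2} + 0\right)^{2} = \left(\frac{1}{2} \cdot 0 + 0\right)^{2} = \left(0 + 0\right)^{2} = 0^{2} = 0$)
$g{\left(y \right)} = y^{2}$
$\sqrt{X{\left(g{\left(2 \right)} \right)} + B{\left(T{\left(-1,0 \right)} \right)}} = \sqrt{\left(2^{2}\right)^{2} + 0} = \sqrt{4^{2} + 0} = \sqrt{16 + 0} = \sqrt{16} = 4$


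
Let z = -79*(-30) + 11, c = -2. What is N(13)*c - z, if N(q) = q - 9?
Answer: -2389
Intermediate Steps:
N(q) = -9 + q
z = 2381 (z = 2370 + 11 = 2381)
N(13)*c - z = (-9 + 13)*(-2) - 1*2381 = 4*(-2) - 2381 = -8 - 2381 = -2389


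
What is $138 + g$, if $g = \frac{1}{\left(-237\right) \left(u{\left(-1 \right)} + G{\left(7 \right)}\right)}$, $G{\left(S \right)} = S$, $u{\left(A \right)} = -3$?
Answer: $\frac{130823}{948} \approx 138.0$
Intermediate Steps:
$g = - \frac{1}{948}$ ($g = \frac{1}{\left(-237\right) \left(-3 + 7\right)} = - \frac{1}{237 \cdot 4} = \left(- \frac{1}{237}\right) \frac{1}{4} = - \frac{1}{948} \approx -0.0010549$)
$138 + g = 138 - \frac{1}{948} = \frac{130823}{948}$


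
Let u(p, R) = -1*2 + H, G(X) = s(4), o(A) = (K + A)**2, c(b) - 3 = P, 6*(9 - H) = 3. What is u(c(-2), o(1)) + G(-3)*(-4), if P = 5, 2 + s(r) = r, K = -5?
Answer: -3/2 ≈ -1.5000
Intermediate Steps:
H = 17/2 (H = 9 - 1/6*3 = 9 - 1/2 = 17/2 ≈ 8.5000)
s(r) = -2 + r
c(b) = 8 (c(b) = 3 + 5 = 8)
o(A) = (-5 + A)**2
G(X) = 2 (G(X) = -2 + 4 = 2)
u(p, R) = 13/2 (u(p, R) = -1*2 + 17/2 = -2 + 17/2 = 13/2)
u(c(-2), o(1)) + G(-3)*(-4) = 13/2 + 2*(-4) = 13/2 - 8 = -3/2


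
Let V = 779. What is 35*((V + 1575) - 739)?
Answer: 56525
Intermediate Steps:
35*((V + 1575) - 739) = 35*((779 + 1575) - 739) = 35*(2354 - 739) = 35*1615 = 56525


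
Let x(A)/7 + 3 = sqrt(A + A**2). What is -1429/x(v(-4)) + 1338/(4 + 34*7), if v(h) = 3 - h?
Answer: -298626/39809 - 2858*sqrt(14)/329 ≈ -40.005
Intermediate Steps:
x(A) = -21 + 7*sqrt(A + A**2)
-1429/x(v(-4)) + 1338/(4 + 34*7) = -1429/(-21 + 7*sqrt((3 - 1*(-4))*(1 + (3 - 1*(-4))))) + 1338/(4 + 34*7) = -1429/(-21 + 7*sqrt((3 + 4)*(1 + (3 + 4)))) + 1338/(4 + 238) = -1429/(-21 + 7*sqrt(7*(1 + 7))) + 1338/242 = -1429/(-21 + 7*sqrt(7*8)) + 1338*(1/242) = -1429/(-21 + 7*sqrt(56)) + 669/121 = -1429/(-21 + 7*(2*sqrt(14))) + 669/121 = -1429/(-21 + 14*sqrt(14)) + 669/121 = 669/121 - 1429/(-21 + 14*sqrt(14))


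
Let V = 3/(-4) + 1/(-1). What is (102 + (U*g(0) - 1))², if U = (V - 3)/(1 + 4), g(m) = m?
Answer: 10201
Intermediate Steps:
V = -7/4 (V = 3*(-¼) + 1*(-1) = -¾ - 1 = -7/4 ≈ -1.7500)
U = -19/20 (U = (-7/4 - 3)/(1 + 4) = -19/4/5 = -19/4*⅕ = -19/20 ≈ -0.95000)
(102 + (U*g(0) - 1))² = (102 + (-19/20*0 - 1))² = (102 + (0 - 1))² = (102 - 1)² = 101² = 10201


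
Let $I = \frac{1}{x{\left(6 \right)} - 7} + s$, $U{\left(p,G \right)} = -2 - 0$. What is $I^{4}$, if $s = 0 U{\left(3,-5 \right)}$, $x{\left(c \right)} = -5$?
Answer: $\frac{1}{20736} \approx 4.8225 \cdot 10^{-5}$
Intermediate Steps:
$U{\left(p,G \right)} = -2$ ($U{\left(p,G \right)} = -2 + 0 = -2$)
$s = 0$ ($s = 0 \left(-2\right) = 0$)
$I = - \frac{1}{12}$ ($I = \frac{1}{-5 - 7} + 0 = \frac{1}{-12} + 0 = - \frac{1}{12} + 0 = - \frac{1}{12} \approx -0.083333$)
$I^{4} = \left(- \frac{1}{12}\right)^{4} = \frac{1}{20736}$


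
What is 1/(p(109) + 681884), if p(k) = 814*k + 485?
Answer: 1/771095 ≈ 1.2969e-6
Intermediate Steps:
p(k) = 485 + 814*k
1/(p(109) + 681884) = 1/((485 + 814*109) + 681884) = 1/((485 + 88726) + 681884) = 1/(89211 + 681884) = 1/771095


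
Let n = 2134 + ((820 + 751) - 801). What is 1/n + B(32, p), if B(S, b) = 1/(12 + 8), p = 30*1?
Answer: 731/14520 ≈ 0.050344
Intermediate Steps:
p = 30
B(S, b) = 1/20
n = 2904 (n = 2134 + (1571 - 801) = 2134 + 770 = 2904)
1/n + B(32, p) = 1/2904 + 1/20 = 731/14520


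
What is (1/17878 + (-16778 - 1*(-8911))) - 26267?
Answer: -610247651/17878 ≈ -34134.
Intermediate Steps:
(1/17878 + (-16778 - 1*(-8911))) - 26267 = (1/17878 + (-16778 + 8911)) - 26267 = (1/17878 - 7867) - 26267 = -140646225/17878 - 26267 = -610247651/17878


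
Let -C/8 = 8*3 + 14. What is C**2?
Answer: 92416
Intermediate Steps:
C = -304 (C = -8*(8*3 + 14) = -8*(24 + 14) = -8*38 = -304)
C**2 = (-304)**2 = 92416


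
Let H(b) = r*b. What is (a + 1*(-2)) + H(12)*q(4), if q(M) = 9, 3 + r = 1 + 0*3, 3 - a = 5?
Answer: -220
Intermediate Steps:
a = -2 (a = 3 - 1*5 = 3 - 5 = -2)
r = -2 (r = -3 + (1 + 0*3) = -3 + (1 + 0) = -3 + 1 = -2)
H(b) = -2*b
(a + 1*(-2)) + H(12)*q(4) = (-2 + 1*(-2)) - 2*12*9 = (-2 - 2) - 24*9 = -4 - 216 = -220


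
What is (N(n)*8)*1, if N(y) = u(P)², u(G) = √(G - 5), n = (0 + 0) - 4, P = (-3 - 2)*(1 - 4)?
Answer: 80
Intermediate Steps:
P = 15 (P = -5*(-3) = 15)
n = -4 (n = 0 - 4 = -4)
u(G) = √(-5 + G)
N(y) = 10 (N(y) = (√(-5 + 15))² = (√10)² = 10)
(N(n)*8)*1 = (10*8)*1 = 80*1 = 80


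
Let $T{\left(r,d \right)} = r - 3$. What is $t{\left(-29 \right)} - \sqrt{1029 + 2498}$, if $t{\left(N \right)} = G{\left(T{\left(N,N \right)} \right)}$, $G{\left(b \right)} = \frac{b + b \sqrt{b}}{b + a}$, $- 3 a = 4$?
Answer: $\frac{24}{25} - \sqrt{3527} + \frac{96 i \sqrt{2}}{25} \approx -58.429 + 5.4306 i$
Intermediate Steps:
$T{\left(r,d \right)} = -3 + r$
$a = - \frac{4}{3}$ ($a = \left(- \frac{1}{3}\right) 4 = - \frac{4}{3} \approx -1.3333$)
$G{\left(b \right)} = \frac{b + b^{\frac{3}{2}}}{- \frac{4}{3} + b}$ ($G{\left(b \right)} = \frac{b + b \sqrt{b}}{b - \frac{4}{3}} = \frac{b + b^{\frac{3}{2}}}{- \frac{4}{3} + b}$)
$t{\left(N \right)} = \frac{3 \left(-3 + N + \left(-3 + N\right)^{\frac{3}{2}}\right)}{-13 + 3 N}$ ($t{\left(N \right)} = \frac{3 \left(\left(-3 + N\right) + \left(-3 + N\right)^{\frac{3}{2}}\right)}{-4 + 3 \left(-3 + N\right)} = \frac{3 \left(-3 + N + \left(-3 + N\right)^{\frac{3}{2}}\right)}{-4 + \left(-9 + 3 N\right)} = \frac{3 \left(-3 + N + \left(-3 + N\right)^{\frac{3}{2}}\right)}{-13 + 3 N}$)
$t{\left(-29 \right)} - \sqrt{1029 + 2498} = \frac{3 \left(-3 - 29 + \left(-3 - 29\right)^{\frac{3}{2}}\right)}{-13 + 3 \left(-29\right)} - \sqrt{1029 + 2498} = \frac{3 \left(-3 - 29 + \left(-32\right)^{\frac{3}{2}}\right)}{-13 - 87} - \sqrt{3527} = \frac{3 \left(-3 - 29 - 128 i \sqrt{2}\right)}{-100} - \sqrt{3527} = 3 \left(- \frac{1}{100}\right) \left(-32 - 128 i \sqrt{2}\right) - \sqrt{3527} = \left(\frac{24}{25} + \frac{96 i \sqrt{2}}{25}\right) - \sqrt{3527} = \frac{24}{25} - \sqrt{3527} + \frac{96 i \sqrt{2}}{25}$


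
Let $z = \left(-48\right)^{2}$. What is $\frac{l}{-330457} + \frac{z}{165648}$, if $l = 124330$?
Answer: $- \frac{413200894}{1140407107} \approx -0.36233$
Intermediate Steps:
$z = 2304$
$\frac{l}{-330457} + \frac{z}{165648} = \frac{124330}{-330457} + \frac{2304}{165648} = 124330 \left(- \frac{1}{330457}\right) + 2304 \cdot \frac{1}{165648} = - \frac{124330}{330457} + \frac{48}{3451} = - \frac{413200894}{1140407107}$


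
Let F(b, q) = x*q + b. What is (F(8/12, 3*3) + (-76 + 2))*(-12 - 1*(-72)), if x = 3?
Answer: -2780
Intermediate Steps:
F(b, q) = b + 3*q (F(b, q) = 3*q + b = b + 3*q)
(F(8/12, 3*3) + (-76 + 2))*(-12 - 1*(-72)) = ((8/12 + 3*(3*3)) + (-76 + 2))*(-12 - 1*(-72)) = ((8*(1/12) + 3*9) - 74)*(-12 + 72) = ((2/3 + 27) - 74)*60 = (83/3 - 74)*60 = -139/3*60 = -2780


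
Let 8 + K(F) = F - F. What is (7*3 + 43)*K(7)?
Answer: -512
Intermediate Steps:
K(F) = -8 (K(F) = -8 + (F - F) = -8 + 0 = -8)
(7*3 + 43)*K(7) = (7*3 + 43)*(-8) = (21 + 43)*(-8) = 64*(-8) = -512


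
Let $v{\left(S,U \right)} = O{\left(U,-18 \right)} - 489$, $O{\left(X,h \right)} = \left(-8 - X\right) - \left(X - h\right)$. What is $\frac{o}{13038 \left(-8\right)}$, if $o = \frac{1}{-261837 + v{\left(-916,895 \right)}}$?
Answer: $\frac{1}{27551067168} \approx 3.6296 \cdot 10^{-11}$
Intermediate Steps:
$O{\left(X,h \right)} = -8 + h - 2 X$ ($O{\left(X,h \right)} = \left(-8 - X\right) - \left(X - h\right) = -8 + h - 2 X$)
$v{\left(S,U \right)} = -515 - 2 U$ ($v{\left(S,U \right)} = \left(-8 - 18 - 2 U\right) - 489 = \left(-26 - 2 U\right) - 489 = -515 - 2 U$)
$o = - \frac{1}{264142}$ ($o = \frac{1}{-261837 - 2305} = \frac{1}{-264142} = - \frac{1}{264142} \approx -3.7858 \cdot 10^{-6}$)
$\frac{o}{13038 \left(-8\right)} = - \frac{1}{264142 \cdot 13038 \left(-8\right)} = - \frac{1}{264142 \left(-104304\right)} = \left(- \frac{1}{264142}\right) \left(- \frac{1}{104304}\right) = \frac{1}{27551067168}$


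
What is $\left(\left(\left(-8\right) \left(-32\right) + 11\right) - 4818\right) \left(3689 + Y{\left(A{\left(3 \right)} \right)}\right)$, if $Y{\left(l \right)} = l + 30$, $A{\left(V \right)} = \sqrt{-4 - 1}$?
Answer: $-16925169 - 4551 i \sqrt{5} \approx -1.6925 \cdot 10^{7} - 10176.0 i$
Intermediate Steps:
$A{\left(V \right)} = i \sqrt{5}$ ($A{\left(V \right)} = \sqrt{-5} = i \sqrt{5}$)
$Y{\left(l \right)} = 30 + l$
$\left(\left(\left(-8\right) \left(-32\right) + 11\right) - 4818\right) \left(3689 + Y{\left(A{\left(3 \right)} \right)}\right) = \left(\left(\left(-8\right) \left(-32\right) + 11\right) - 4818\right) \left(3689 + \left(30 + i \sqrt{5}\right)\right) = \left(\left(256 + 11\right) - 4818\right) \left(3719 + i \sqrt{5}\right) = \left(267 - 4818\right) \left(3719 + i \sqrt{5}\right) = - 4551 \left(3719 + i \sqrt{5}\right) = -16925169 - 4551 i \sqrt{5}$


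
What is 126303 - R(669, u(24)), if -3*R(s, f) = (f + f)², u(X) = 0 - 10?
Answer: 379309/3 ≈ 1.2644e+5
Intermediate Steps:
u(X) = -10
R(s, f) = -4*f²/3 (R(s, f) = -(f + f)²/3 = -4*f²/3)
126303 - R(669, u(24)) = 126303 - (-4)*(-10)²/3 = 126303 - (-4)*100/3 = 126303 - 1*(-400/3) = 126303 + 400/3 = 379309/3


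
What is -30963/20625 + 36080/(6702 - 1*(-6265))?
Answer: 114217593/89148125 ≈ 1.2812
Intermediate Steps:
-30963/20625 + 36080/(6702 - 1*(-6265)) = -30963*1/20625 + 36080/(6702 + 6265) = -10321/6875 + 36080/12967 = 114217593/89148125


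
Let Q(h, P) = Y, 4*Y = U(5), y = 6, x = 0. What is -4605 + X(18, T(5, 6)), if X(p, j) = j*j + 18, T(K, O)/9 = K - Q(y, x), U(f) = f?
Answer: -55167/16 ≈ -3447.9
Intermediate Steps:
Y = 5/4 (Y = (¼)*5 = 5/4 ≈ 1.2500)
Q(h, P) = 5/4
T(K, O) = -45/4 + 9*K (T(K, O) = 9*(K - 1*5/4) = 9*(K - 5/4) = 9*(-5/4 + K) = -45/4 + 9*K)
X(p, j) = 18 + j² (X(p, j) = j² + 18 = 18 + j²)
-4605 + X(18, T(5, 6)) = -4605 + (18 + (-45/4 + 9*5)²) = -4605 + (18 + (-45/4 + 45)²) = -4605 + (18 + (135/4)²) = -4605 + (18 + 18225/16) = -4605 + 18513/16 = -55167/16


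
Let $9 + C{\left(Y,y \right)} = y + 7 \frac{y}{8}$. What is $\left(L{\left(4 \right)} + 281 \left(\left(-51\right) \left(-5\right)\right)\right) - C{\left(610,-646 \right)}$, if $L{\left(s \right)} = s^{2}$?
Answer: $\frac{291565}{4} \approx 72891.0$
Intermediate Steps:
$C{\left(Y,y \right)} = -9 + \frac{15 y}{8}$ ($C{\left(Y,y \right)} = -9 + \left(y + 7 \frac{y}{8}\right) = -9 + \left(y + \frac{7 y}{8}\right) = -9 + \frac{15 y}{8}$)
$\left(L{\left(4 \right)} + 281 \left(\left(-51\right) \left(-5\right)\right)\right) - C{\left(610,-646 \right)} = \left(4^{2} + 281 \left(\left(-51\right) \left(-5\right)\right)\right) - \left(-9 + \frac{15}{8} \left(-646\right)\right) = \left(16 + 281 \cdot 255\right) - \left(-9 - \frac{4845}{4}\right) = \left(16 + 71655\right) - - \frac{4881}{4} = 71671 + \frac{4881}{4} = \frac{291565}{4}$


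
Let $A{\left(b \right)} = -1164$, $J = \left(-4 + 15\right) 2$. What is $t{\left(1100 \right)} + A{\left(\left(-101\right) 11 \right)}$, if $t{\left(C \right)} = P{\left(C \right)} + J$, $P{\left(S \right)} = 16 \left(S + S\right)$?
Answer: $34058$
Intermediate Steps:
$J = 22$ ($J = 11 \cdot 2 = 22$)
$P{\left(S \right)} = 32 S$ ($P{\left(S \right)} = 16 \cdot 2 S = 32 S$)
$t{\left(C \right)} = 22 + 32 C$ ($t{\left(C \right)} = 32 C + 22 = 22 + 32 C$)
$t{\left(1100 \right)} + A{\left(\left(-101\right) 11 \right)} = \left(22 + 32 \cdot 1100\right) - 1164 = \left(22 + 35200\right) - 1164 = 35222 - 1164 = 34058$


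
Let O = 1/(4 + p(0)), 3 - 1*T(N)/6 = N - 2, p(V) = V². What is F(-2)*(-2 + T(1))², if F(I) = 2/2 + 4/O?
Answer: 8228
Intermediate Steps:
T(N) = 30 - 6*N (T(N) = 18 - 6*(N - 2) = 18 - 6*(-2 + N) = 18 + (12 - 6*N) = 30 - 6*N)
O = ¼ (O = 1/(4 + 0²) = 1/(4 + 0) = 1/4 = ¼ ≈ 0.25000)
F(I) = 17 (F(I) = 2/2 + 4/(¼) = 2*(½) + 4*4 = 1 + 16 = 17)
F(-2)*(-2 + T(1))² = 17*(-2 + (30 - 6*1))² = 17*(-2 + (30 - 6))² = 17*(-2 + 24)² = 17*22² = 17*484 = 8228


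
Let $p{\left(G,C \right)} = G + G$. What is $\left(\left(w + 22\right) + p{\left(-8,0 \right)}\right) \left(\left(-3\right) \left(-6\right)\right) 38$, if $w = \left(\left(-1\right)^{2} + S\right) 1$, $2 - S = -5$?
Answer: $9576$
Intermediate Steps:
$S = 7$ ($S = 2 - -5 = 2 + 5 = 7$)
$w = 8$ ($w = \left(\left(-1\right)^{2} + 7\right) 1 = \left(1 + 7\right) 1 = 8 \cdot 1 = 8$)
$p{\left(G,C \right)} = 2 G$
$\left(\left(w + 22\right) + p{\left(-8,0 \right)}\right) \left(\left(-3\right) \left(-6\right)\right) 38 = \left(\left(8 + 22\right) + 2 \left(-8\right)\right) \left(\left(-3\right) \left(-6\right)\right) 38 = \left(30 - 16\right) 18 \cdot 38 = 14 \cdot 18 \cdot 38 = 252 \cdot 38 = 9576$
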